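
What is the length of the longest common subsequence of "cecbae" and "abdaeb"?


LCS of "cecbae" and "abdaeb"
DP table:
           a    b    d    a    e    b
      0    0    0    0    0    0    0
  c   0    0    0    0    0    0    0
  e   0    0    0    0    0    1    1
  c   0    0    0    0    0    1    1
  b   0    0    1    1    1    1    2
  a   0    1    1    1    2    2    2
  e   0    1    1    1    2    3    3
LCS length = dp[6][6] = 3

3


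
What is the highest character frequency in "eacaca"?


Input: eacaca
Character counts:
  'a': 3
  'c': 2
  'e': 1
Maximum frequency: 3

3


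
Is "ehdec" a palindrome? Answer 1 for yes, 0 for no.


Input: ehdec
Reversed: cedhe
  Compare pos 0 ('e') with pos 4 ('c'): MISMATCH
  Compare pos 1 ('h') with pos 3 ('e'): MISMATCH
Result: not a palindrome

0


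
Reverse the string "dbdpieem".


Input: dbdpieem
Reading characters right to left:
  Position 7: 'm'
  Position 6: 'e'
  Position 5: 'e'
  Position 4: 'i'
  Position 3: 'p'
  Position 2: 'd'
  Position 1: 'b'
  Position 0: 'd'
Reversed: meeipdbd

meeipdbd


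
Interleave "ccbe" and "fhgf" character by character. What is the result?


Interleaving "ccbe" and "fhgf":
  Position 0: 'c' from first, 'f' from second => "cf"
  Position 1: 'c' from first, 'h' from second => "ch"
  Position 2: 'b' from first, 'g' from second => "bg"
  Position 3: 'e' from first, 'f' from second => "ef"
Result: cfchbgef

cfchbgef


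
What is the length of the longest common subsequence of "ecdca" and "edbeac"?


LCS of "ecdca" and "edbeac"
DP table:
           e    d    b    e    a    c
      0    0    0    0    0    0    0
  e   0    1    1    1    1    1    1
  c   0    1    1    1    1    1    2
  d   0    1    2    2    2    2    2
  c   0    1    2    2    2    2    3
  a   0    1    2    2    2    3    3
LCS length = dp[5][6] = 3

3


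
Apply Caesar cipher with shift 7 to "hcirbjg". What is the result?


Caesar cipher: shift "hcirbjg" by 7
  'h' (pos 7) + 7 = pos 14 = 'o'
  'c' (pos 2) + 7 = pos 9 = 'j'
  'i' (pos 8) + 7 = pos 15 = 'p'
  'r' (pos 17) + 7 = pos 24 = 'y'
  'b' (pos 1) + 7 = pos 8 = 'i'
  'j' (pos 9) + 7 = pos 16 = 'q'
  'g' (pos 6) + 7 = pos 13 = 'n'
Result: ojpyiqn

ojpyiqn


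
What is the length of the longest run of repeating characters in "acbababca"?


Input: "acbababca"
Scanning for longest run:
  Position 1 ('c'): new char, reset run to 1
  Position 2 ('b'): new char, reset run to 1
  Position 3 ('a'): new char, reset run to 1
  Position 4 ('b'): new char, reset run to 1
  Position 5 ('a'): new char, reset run to 1
  Position 6 ('b'): new char, reset run to 1
  Position 7 ('c'): new char, reset run to 1
  Position 8 ('a'): new char, reset run to 1
Longest run: 'a' with length 1

1


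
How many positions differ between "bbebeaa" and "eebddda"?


Comparing "bbebeaa" and "eebddda" position by position:
  Position 0: 'b' vs 'e' => DIFFER
  Position 1: 'b' vs 'e' => DIFFER
  Position 2: 'e' vs 'b' => DIFFER
  Position 3: 'b' vs 'd' => DIFFER
  Position 4: 'e' vs 'd' => DIFFER
  Position 5: 'a' vs 'd' => DIFFER
  Position 6: 'a' vs 'a' => same
Positions that differ: 6

6


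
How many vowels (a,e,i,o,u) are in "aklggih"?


Input: aklggih
Checking each character:
  'a' at position 0: vowel (running total: 1)
  'k' at position 1: consonant
  'l' at position 2: consonant
  'g' at position 3: consonant
  'g' at position 4: consonant
  'i' at position 5: vowel (running total: 2)
  'h' at position 6: consonant
Total vowels: 2

2


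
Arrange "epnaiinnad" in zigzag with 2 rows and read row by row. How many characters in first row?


Zigzag "epnaiinnad" into 2 rows:
Placing characters:
  'e' => row 0
  'p' => row 1
  'n' => row 0
  'a' => row 1
  'i' => row 0
  'i' => row 1
  'n' => row 0
  'n' => row 1
  'a' => row 0
  'd' => row 1
Rows:
  Row 0: "enina"
  Row 1: "paind"
First row length: 5

5


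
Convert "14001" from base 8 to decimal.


Input: "14001" in base 8
Positional expansion:
  Digit '1' (value 1) x 8^4 = 4096
  Digit '4' (value 4) x 8^3 = 2048
  Digit '0' (value 0) x 8^2 = 0
  Digit '0' (value 0) x 8^1 = 0
  Digit '1' (value 1) x 8^0 = 1
Sum = 6145

6145


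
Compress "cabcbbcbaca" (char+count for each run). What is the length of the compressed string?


Input: cabcbbcbaca
Runs:
  'c' x 1 => "c1"
  'a' x 1 => "a1"
  'b' x 1 => "b1"
  'c' x 1 => "c1"
  'b' x 2 => "b2"
  'c' x 1 => "c1"
  'b' x 1 => "b1"
  'a' x 1 => "a1"
  'c' x 1 => "c1"
  'a' x 1 => "a1"
Compressed: "c1a1b1c1b2c1b1a1c1a1"
Compressed length: 20

20


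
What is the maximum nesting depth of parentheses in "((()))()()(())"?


Input: "((()))()()(())"
Tracking depth:
  Position 0 '(': depth becomes 1
  Position 1 '(': depth becomes 2
  Position 2 '(': depth becomes 3
  Position 3 ')': depth becomes 2
  Position 4 ')': depth becomes 1
  Position 5 ')': depth becomes 0
  Position 6 '(': depth becomes 1
  Position 7 ')': depth becomes 0
  Position 8 '(': depth becomes 1
  Position 9 ')': depth becomes 0
  Position 10 '(': depth becomes 1
  Position 11 '(': depth becomes 2
  Position 12 ')': depth becomes 1
  Position 13 ')': depth becomes 0
Maximum depth reached: 3

3


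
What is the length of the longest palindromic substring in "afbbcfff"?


Input: "afbbcfff"
Checking substrings for palindromes:
  [5:8] "fff" (len 3) => palindrome
  [2:4] "bb" (len 2) => palindrome
  [5:7] "ff" (len 2) => palindrome
  [6:8] "ff" (len 2) => palindrome
Longest palindromic substring: "fff" with length 3

3


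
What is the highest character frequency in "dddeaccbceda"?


Input: dddeaccbceda
Character counts:
  'a': 2
  'b': 1
  'c': 3
  'd': 4
  'e': 2
Maximum frequency: 4

4


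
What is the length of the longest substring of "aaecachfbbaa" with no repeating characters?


Input: "aaecachfbbaa"
Sliding window (track last position of each char):
  Position 0 ('a'): window [0,0] length 1 -- new best
  Position 1 ('a'): repeat (last at 0), move window start to 1
  Position 1 ('a'): window [1,1] length 1
  Position 2 ('e'): window [1,2] length 2 -- new best
  Position 3 ('c'): window [1,3] length 3 -- new best
  Position 4 ('a'): repeat (last at 1), move window start to 2
  Position 4 ('a'): window [2,4] length 3
  Position 5 ('c'): repeat (last at 3), move window start to 4
  Position 5 ('c'): window [4,5] length 2
  Position 6 ('h'): window [4,6] length 3
  Position 7 ('f'): window [4,7] length 4 -- new best
  Position 8 ('b'): window [4,8] length 5 -- new best
  Position 9 ('b'): repeat (last at 8), move window start to 9
  Position 9 ('b'): window [9,9] length 1
  Position 10 ('a'): window [9,10] length 2
  Position 11 ('a'): repeat (last at 10), move window start to 11
  Position 11 ('a'): window [11,11] length 1
Longest substring with no repeats: "achfb" with length 5

5


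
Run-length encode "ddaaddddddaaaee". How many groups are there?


Input: ddaaddddddaaaee
Scanning for consecutive runs:
  Group 1: 'd' x 2 (positions 0-1)
  Group 2: 'a' x 2 (positions 2-3)
  Group 3: 'd' x 6 (positions 4-9)
  Group 4: 'a' x 3 (positions 10-12)
  Group 5: 'e' x 2 (positions 13-14)
Total groups: 5

5


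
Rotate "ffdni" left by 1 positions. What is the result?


Input: "ffdni", rotate left by 1
First 1 characters: "f"
Remaining characters: "fdni"
Concatenate remaining + first: "fdni" + "f" = "fdnif"

fdnif


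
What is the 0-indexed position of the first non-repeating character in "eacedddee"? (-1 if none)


Input: eacedddee
Character frequencies:
  'a': 1
  'c': 1
  'd': 3
  'e': 4
Scanning left to right for freq == 1:
  Position 0 ('e'): freq=4, skip
  Position 1 ('a'): unique! => answer = 1

1


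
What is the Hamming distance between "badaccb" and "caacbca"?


Comparing "badaccb" and "caacbca" position by position:
  Position 0: 'b' vs 'c' => differ
  Position 1: 'a' vs 'a' => same
  Position 2: 'd' vs 'a' => differ
  Position 3: 'a' vs 'c' => differ
  Position 4: 'c' vs 'b' => differ
  Position 5: 'c' vs 'c' => same
  Position 6: 'b' vs 'a' => differ
Total differences (Hamming distance): 5

5


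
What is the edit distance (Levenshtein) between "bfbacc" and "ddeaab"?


Computing edit distance: "bfbacc" -> "ddeaab"
DP table:
           d    d    e    a    a    b
      0    1    2    3    4    5    6
  b   1    1    2    3    4    5    5
  f   2    2    2    3    4    5    6
  b   3    3    3    3    4    5    5
  a   4    4    4    4    3    4    5
  c   5    5    5    5    4    4    5
  c   6    6    6    6    5    5    5
Edit distance = dp[6][6] = 5

5


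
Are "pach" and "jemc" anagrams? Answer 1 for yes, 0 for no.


Strings: "pach", "jemc"
Sorted first:  achp
Sorted second: cejm
Differ at position 0: 'a' vs 'c' => not anagrams

0


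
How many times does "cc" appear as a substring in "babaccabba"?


Searching for "cc" in "babaccabba"
Scanning each position:
  Position 0: "ba" => no
  Position 1: "ab" => no
  Position 2: "ba" => no
  Position 3: "ac" => no
  Position 4: "cc" => MATCH
  Position 5: "ca" => no
  Position 6: "ab" => no
  Position 7: "bb" => no
  Position 8: "ba" => no
Total occurrences: 1

1


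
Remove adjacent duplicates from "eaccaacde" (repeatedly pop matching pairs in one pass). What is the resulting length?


Input: eaccaacde
Stack-based adjacent duplicate removal:
  Read 'e': push. Stack: e
  Read 'a': push. Stack: ea
  Read 'c': push. Stack: eac
  Read 'c': matches stack top 'c' => pop. Stack: ea
  Read 'a': matches stack top 'a' => pop. Stack: e
  Read 'a': push. Stack: ea
  Read 'c': push. Stack: eac
  Read 'd': push. Stack: eacd
  Read 'e': push. Stack: eacde
Final stack: "eacde" (length 5)

5


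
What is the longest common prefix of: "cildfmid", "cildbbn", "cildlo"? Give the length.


Words: cildfmid, cildbbn, cildlo
  Position 0: all 'c' => match
  Position 1: all 'i' => match
  Position 2: all 'l' => match
  Position 3: all 'd' => match
  Position 4: ('f', 'b', 'l') => mismatch, stop
LCP = "cild" (length 4)

4


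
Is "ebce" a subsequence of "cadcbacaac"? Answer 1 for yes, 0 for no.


Check if "ebce" is a subsequence of "cadcbacaac"
Greedy scan:
  Position 0 ('c'): no match needed
  Position 1 ('a'): no match needed
  Position 2 ('d'): no match needed
  Position 3 ('c'): no match needed
  Position 4 ('b'): no match needed
  Position 5 ('a'): no match needed
  Position 6 ('c'): no match needed
  Position 7 ('a'): no match needed
  Position 8 ('a'): no match needed
  Position 9 ('c'): no match needed
Only matched 0/4 characters => not a subsequence

0


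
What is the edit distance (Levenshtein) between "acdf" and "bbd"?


Computing edit distance: "acdf" -> "bbd"
DP table:
           b    b    d
      0    1    2    3
  a   1    1    2    3
  c   2    2    2    3
  d   3    3    3    2
  f   4    4    4    3
Edit distance = dp[4][3] = 3

3


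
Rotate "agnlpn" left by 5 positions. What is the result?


Input: "agnlpn", rotate left by 5
First 5 characters: "agnlp"
Remaining characters: "n"
Concatenate remaining + first: "n" + "agnlp" = "nagnlp"

nagnlp


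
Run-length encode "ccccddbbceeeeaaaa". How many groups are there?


Input: ccccddbbceeeeaaaa
Scanning for consecutive runs:
  Group 1: 'c' x 4 (positions 0-3)
  Group 2: 'd' x 2 (positions 4-5)
  Group 3: 'b' x 2 (positions 6-7)
  Group 4: 'c' x 1 (positions 8-8)
  Group 5: 'e' x 4 (positions 9-12)
  Group 6: 'a' x 4 (positions 13-16)
Total groups: 6

6


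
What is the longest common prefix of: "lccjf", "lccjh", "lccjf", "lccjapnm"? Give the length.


Words: lccjf, lccjh, lccjf, lccjapnm
  Position 0: all 'l' => match
  Position 1: all 'c' => match
  Position 2: all 'c' => match
  Position 3: all 'j' => match
  Position 4: ('f', 'h', 'f', 'a') => mismatch, stop
LCP = "lccj" (length 4)

4


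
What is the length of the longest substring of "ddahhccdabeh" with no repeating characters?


Input: "ddahhccdabeh"
Sliding window (track last position of each char):
  Position 0 ('d'): window [0,0] length 1 -- new best
  Position 1 ('d'): repeat (last at 0), move window start to 1
  Position 1 ('d'): window [1,1] length 1
  Position 2 ('a'): window [1,2] length 2 -- new best
  Position 3 ('h'): window [1,3] length 3 -- new best
  Position 4 ('h'): repeat (last at 3), move window start to 4
  Position 4 ('h'): window [4,4] length 1
  Position 5 ('c'): window [4,5] length 2
  Position 6 ('c'): repeat (last at 5), move window start to 6
  Position 6 ('c'): window [6,6] length 1
  Position 7 ('d'): window [6,7] length 2
  Position 8 ('a'): window [6,8] length 3
  Position 9 ('b'): window [6,9] length 4 -- new best
  Position 10 ('e'): window [6,10] length 5 -- new best
  Position 11 ('h'): window [6,11] length 6 -- new best
Longest substring with no repeats: "cdabeh" with length 6

6


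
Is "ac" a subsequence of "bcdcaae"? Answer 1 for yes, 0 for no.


Check if "ac" is a subsequence of "bcdcaae"
Greedy scan:
  Position 0 ('b'): no match needed
  Position 1 ('c'): no match needed
  Position 2 ('d'): no match needed
  Position 3 ('c'): no match needed
  Position 4 ('a'): matches sub[0] = 'a'
  Position 5 ('a'): no match needed
  Position 6 ('e'): no match needed
Only matched 1/2 characters => not a subsequence

0


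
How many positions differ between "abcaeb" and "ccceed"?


Comparing "abcaeb" and "ccceed" position by position:
  Position 0: 'a' vs 'c' => DIFFER
  Position 1: 'b' vs 'c' => DIFFER
  Position 2: 'c' vs 'c' => same
  Position 3: 'a' vs 'e' => DIFFER
  Position 4: 'e' vs 'e' => same
  Position 5: 'b' vs 'd' => DIFFER
Positions that differ: 4

4


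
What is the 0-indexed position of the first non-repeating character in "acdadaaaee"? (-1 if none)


Input: acdadaaaee
Character frequencies:
  'a': 5
  'c': 1
  'd': 2
  'e': 2
Scanning left to right for freq == 1:
  Position 0 ('a'): freq=5, skip
  Position 1 ('c'): unique! => answer = 1

1


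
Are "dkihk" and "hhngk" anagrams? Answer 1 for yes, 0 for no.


Strings: "dkihk", "hhngk"
Sorted first:  dhikk
Sorted second: ghhkn
Differ at position 0: 'd' vs 'g' => not anagrams

0


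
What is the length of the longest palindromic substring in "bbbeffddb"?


Input: "bbbeffddb"
Checking substrings for palindromes:
  [0:3] "bbb" (len 3) => palindrome
  [0:2] "bb" (len 2) => palindrome
  [1:3] "bb" (len 2) => palindrome
  [4:6] "ff" (len 2) => palindrome
  [6:8] "dd" (len 2) => palindrome
Longest palindromic substring: "bbb" with length 3

3


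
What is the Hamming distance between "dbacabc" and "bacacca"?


Comparing "dbacabc" and "bacacca" position by position:
  Position 0: 'd' vs 'b' => differ
  Position 1: 'b' vs 'a' => differ
  Position 2: 'a' vs 'c' => differ
  Position 3: 'c' vs 'a' => differ
  Position 4: 'a' vs 'c' => differ
  Position 5: 'b' vs 'c' => differ
  Position 6: 'c' vs 'a' => differ
Total differences (Hamming distance): 7

7


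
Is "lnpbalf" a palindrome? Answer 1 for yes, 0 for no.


Input: lnpbalf
Reversed: flabpnl
  Compare pos 0 ('l') with pos 6 ('f'): MISMATCH
  Compare pos 1 ('n') with pos 5 ('l'): MISMATCH
  Compare pos 2 ('p') with pos 4 ('a'): MISMATCH
Result: not a palindrome

0


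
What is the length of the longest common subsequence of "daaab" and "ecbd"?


LCS of "daaab" and "ecbd"
DP table:
           e    c    b    d
      0    0    0    0    0
  d   0    0    0    0    1
  a   0    0    0    0    1
  a   0    0    0    0    1
  a   0    0    0    0    1
  b   0    0    0    1    1
LCS length = dp[5][4] = 1

1


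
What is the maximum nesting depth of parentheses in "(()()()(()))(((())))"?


Input: "(()()()(()))(((())))"
Tracking depth:
  Position 0 '(': depth becomes 1
  Position 1 '(': depth becomes 2
  Position 2 ')': depth becomes 1
  Position 3 '(': depth becomes 2
  Position 4 ')': depth becomes 1
  Position 5 '(': depth becomes 2
  Position 6 ')': depth becomes 1
  Position 7 '(': depth becomes 2
  Position 8 '(': depth becomes 3
  Position 9 ')': depth becomes 2
  Position 10 ')': depth becomes 1
  Position 11 ')': depth becomes 0
  Position 12 '(': depth becomes 1
  Position 13 '(': depth becomes 2
  Position 14 '(': depth becomes 3
  Position 15 '(': depth becomes 4
  Position 16 ')': depth becomes 3
  Position 17 ')': depth becomes 2
  Position 18 ')': depth becomes 1
  Position 19 ')': depth becomes 0
Maximum depth reached: 4

4


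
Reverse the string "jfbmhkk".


Input: jfbmhkk
Reading characters right to left:
  Position 6: 'k'
  Position 5: 'k'
  Position 4: 'h'
  Position 3: 'm'
  Position 2: 'b'
  Position 1: 'f'
  Position 0: 'j'
Reversed: kkhmbfj

kkhmbfj


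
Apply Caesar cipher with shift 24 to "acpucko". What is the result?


Caesar cipher: shift "acpucko" by 24
  'a' (pos 0) + 24 = pos 24 = 'y'
  'c' (pos 2) + 24 = pos 0 = 'a'
  'p' (pos 15) + 24 = pos 13 = 'n'
  'u' (pos 20) + 24 = pos 18 = 's'
  'c' (pos 2) + 24 = pos 0 = 'a'
  'k' (pos 10) + 24 = pos 8 = 'i'
  'o' (pos 14) + 24 = pos 12 = 'm'
Result: yansaim

yansaim


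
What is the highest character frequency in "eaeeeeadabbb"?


Input: eaeeeeadabbb
Character counts:
  'a': 3
  'b': 3
  'd': 1
  'e': 5
Maximum frequency: 5

5


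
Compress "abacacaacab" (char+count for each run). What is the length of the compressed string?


Input: abacacaacab
Runs:
  'a' x 1 => "a1"
  'b' x 1 => "b1"
  'a' x 1 => "a1"
  'c' x 1 => "c1"
  'a' x 1 => "a1"
  'c' x 1 => "c1"
  'a' x 2 => "a2"
  'c' x 1 => "c1"
  'a' x 1 => "a1"
  'b' x 1 => "b1"
Compressed: "a1b1a1c1a1c1a2c1a1b1"
Compressed length: 20

20


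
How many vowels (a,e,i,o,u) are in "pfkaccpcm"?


Input: pfkaccpcm
Checking each character:
  'p' at position 0: consonant
  'f' at position 1: consonant
  'k' at position 2: consonant
  'a' at position 3: vowel (running total: 1)
  'c' at position 4: consonant
  'c' at position 5: consonant
  'p' at position 6: consonant
  'c' at position 7: consonant
  'm' at position 8: consonant
Total vowels: 1

1


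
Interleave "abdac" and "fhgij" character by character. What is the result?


Interleaving "abdac" and "fhgij":
  Position 0: 'a' from first, 'f' from second => "af"
  Position 1: 'b' from first, 'h' from second => "bh"
  Position 2: 'd' from first, 'g' from second => "dg"
  Position 3: 'a' from first, 'i' from second => "ai"
  Position 4: 'c' from first, 'j' from second => "cj"
Result: afbhdgaicj

afbhdgaicj


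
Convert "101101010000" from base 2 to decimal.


Input: "101101010000" in base 2
Positional expansion:
  Digit '1' (value 1) x 2^11 = 2048
  Digit '0' (value 0) x 2^10 = 0
  Digit '1' (value 1) x 2^9 = 512
  Digit '1' (value 1) x 2^8 = 256
  Digit '0' (value 0) x 2^7 = 0
  Digit '1' (value 1) x 2^6 = 64
  Digit '0' (value 0) x 2^5 = 0
  Digit '1' (value 1) x 2^4 = 16
  Digit '0' (value 0) x 2^3 = 0
  Digit '0' (value 0) x 2^2 = 0
  Digit '0' (value 0) x 2^1 = 0
  Digit '0' (value 0) x 2^0 = 0
Sum = 2896

2896


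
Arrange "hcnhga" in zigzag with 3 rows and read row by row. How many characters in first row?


Zigzag "hcnhga" into 3 rows:
Placing characters:
  'h' => row 0
  'c' => row 1
  'n' => row 2
  'h' => row 1
  'g' => row 0
  'a' => row 1
Rows:
  Row 0: "hg"
  Row 1: "cha"
  Row 2: "n"
First row length: 2

2


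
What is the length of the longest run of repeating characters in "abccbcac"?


Input: "abccbcac"
Scanning for longest run:
  Position 1 ('b'): new char, reset run to 1
  Position 2 ('c'): new char, reset run to 1
  Position 3 ('c'): continues run of 'c', length=2
  Position 4 ('b'): new char, reset run to 1
  Position 5 ('c'): new char, reset run to 1
  Position 6 ('a'): new char, reset run to 1
  Position 7 ('c'): new char, reset run to 1
Longest run: 'c' with length 2

2


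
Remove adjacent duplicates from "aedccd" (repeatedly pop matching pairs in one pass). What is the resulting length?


Input: aedccd
Stack-based adjacent duplicate removal:
  Read 'a': push. Stack: a
  Read 'e': push. Stack: ae
  Read 'd': push. Stack: aed
  Read 'c': push. Stack: aedc
  Read 'c': matches stack top 'c' => pop. Stack: aed
  Read 'd': matches stack top 'd' => pop. Stack: ae
Final stack: "ae" (length 2)

2


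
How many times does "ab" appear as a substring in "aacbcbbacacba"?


Searching for "ab" in "aacbcbbacacba"
Scanning each position:
  Position 0: "aa" => no
  Position 1: "ac" => no
  Position 2: "cb" => no
  Position 3: "bc" => no
  Position 4: "cb" => no
  Position 5: "bb" => no
  Position 6: "ba" => no
  Position 7: "ac" => no
  Position 8: "ca" => no
  Position 9: "ac" => no
  Position 10: "cb" => no
  Position 11: "ba" => no
Total occurrences: 0

0


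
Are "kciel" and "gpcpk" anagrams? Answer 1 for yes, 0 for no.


Strings: "kciel", "gpcpk"
Sorted first:  ceikl
Sorted second: cgkpp
Differ at position 1: 'e' vs 'g' => not anagrams

0


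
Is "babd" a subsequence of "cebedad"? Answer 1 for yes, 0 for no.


Check if "babd" is a subsequence of "cebedad"
Greedy scan:
  Position 0 ('c'): no match needed
  Position 1 ('e'): no match needed
  Position 2 ('b'): matches sub[0] = 'b'
  Position 3 ('e'): no match needed
  Position 4 ('d'): no match needed
  Position 5 ('a'): matches sub[1] = 'a'
  Position 6 ('d'): no match needed
Only matched 2/4 characters => not a subsequence

0


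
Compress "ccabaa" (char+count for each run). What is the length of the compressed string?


Input: ccabaa
Runs:
  'c' x 2 => "c2"
  'a' x 1 => "a1"
  'b' x 1 => "b1"
  'a' x 2 => "a2"
Compressed: "c2a1b1a2"
Compressed length: 8

8


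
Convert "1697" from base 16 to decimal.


Input: "1697" in base 16
Positional expansion:
  Digit '1' (value 1) x 16^3 = 4096
  Digit '6' (value 6) x 16^2 = 1536
  Digit '9' (value 9) x 16^1 = 144
  Digit '7' (value 7) x 16^0 = 7
Sum = 5783

5783


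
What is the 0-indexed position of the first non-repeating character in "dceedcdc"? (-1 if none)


Input: dceedcdc
Character frequencies:
  'c': 3
  'd': 3
  'e': 2
Scanning left to right for freq == 1:
  Position 0 ('d'): freq=3, skip
  Position 1 ('c'): freq=3, skip
  Position 2 ('e'): freq=2, skip
  Position 3 ('e'): freq=2, skip
  Position 4 ('d'): freq=3, skip
  Position 5 ('c'): freq=3, skip
  Position 6 ('d'): freq=3, skip
  Position 7 ('c'): freq=3, skip
  No unique character found => answer = -1

-1


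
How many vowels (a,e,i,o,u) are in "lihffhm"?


Input: lihffhm
Checking each character:
  'l' at position 0: consonant
  'i' at position 1: vowel (running total: 1)
  'h' at position 2: consonant
  'f' at position 3: consonant
  'f' at position 4: consonant
  'h' at position 5: consonant
  'm' at position 6: consonant
Total vowels: 1

1


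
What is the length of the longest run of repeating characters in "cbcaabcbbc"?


Input: "cbcaabcbbc"
Scanning for longest run:
  Position 1 ('b'): new char, reset run to 1
  Position 2 ('c'): new char, reset run to 1
  Position 3 ('a'): new char, reset run to 1
  Position 4 ('a'): continues run of 'a', length=2
  Position 5 ('b'): new char, reset run to 1
  Position 6 ('c'): new char, reset run to 1
  Position 7 ('b'): new char, reset run to 1
  Position 8 ('b'): continues run of 'b', length=2
  Position 9 ('c'): new char, reset run to 1
Longest run: 'a' with length 2

2


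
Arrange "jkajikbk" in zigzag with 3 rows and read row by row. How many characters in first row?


Zigzag "jkajikbk" into 3 rows:
Placing characters:
  'j' => row 0
  'k' => row 1
  'a' => row 2
  'j' => row 1
  'i' => row 0
  'k' => row 1
  'b' => row 2
  'k' => row 1
Rows:
  Row 0: "ji"
  Row 1: "kjkk"
  Row 2: "ab"
First row length: 2

2


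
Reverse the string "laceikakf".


Input: laceikakf
Reading characters right to left:
  Position 8: 'f'
  Position 7: 'k'
  Position 6: 'a'
  Position 5: 'k'
  Position 4: 'i'
  Position 3: 'e'
  Position 2: 'c'
  Position 1: 'a'
  Position 0: 'l'
Reversed: fkakiecal

fkakiecal


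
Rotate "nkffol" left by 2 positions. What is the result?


Input: "nkffol", rotate left by 2
First 2 characters: "nk"
Remaining characters: "ffol"
Concatenate remaining + first: "ffol" + "nk" = "ffolnk"

ffolnk


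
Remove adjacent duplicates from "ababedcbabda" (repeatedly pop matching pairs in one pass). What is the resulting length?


Input: ababedcbabda
Stack-based adjacent duplicate removal:
  Read 'a': push. Stack: a
  Read 'b': push. Stack: ab
  Read 'a': push. Stack: aba
  Read 'b': push. Stack: abab
  Read 'e': push. Stack: ababe
  Read 'd': push. Stack: ababed
  Read 'c': push. Stack: ababedc
  Read 'b': push. Stack: ababedcb
  Read 'a': push. Stack: ababedcba
  Read 'b': push. Stack: ababedcbab
  Read 'd': push. Stack: ababedcbabd
  Read 'a': push. Stack: ababedcbabda
Final stack: "ababedcbabda" (length 12)

12


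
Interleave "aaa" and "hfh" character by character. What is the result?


Interleaving "aaa" and "hfh":
  Position 0: 'a' from first, 'h' from second => "ah"
  Position 1: 'a' from first, 'f' from second => "af"
  Position 2: 'a' from first, 'h' from second => "ah"
Result: ahafah

ahafah


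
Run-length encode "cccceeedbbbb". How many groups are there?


Input: cccceeedbbbb
Scanning for consecutive runs:
  Group 1: 'c' x 4 (positions 0-3)
  Group 2: 'e' x 3 (positions 4-6)
  Group 3: 'd' x 1 (positions 7-7)
  Group 4: 'b' x 4 (positions 8-11)
Total groups: 4

4


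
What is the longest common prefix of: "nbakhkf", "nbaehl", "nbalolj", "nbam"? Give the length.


Words: nbakhkf, nbaehl, nbalolj, nbam
  Position 0: all 'n' => match
  Position 1: all 'b' => match
  Position 2: all 'a' => match
  Position 3: ('k', 'e', 'l', 'm') => mismatch, stop
LCP = "nba" (length 3)

3


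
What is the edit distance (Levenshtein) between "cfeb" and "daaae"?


Computing edit distance: "cfeb" -> "daaae"
DP table:
           d    a    a    a    e
      0    1    2    3    4    5
  c   1    1    2    3    4    5
  f   2    2    2    3    4    5
  e   3    3    3    3    4    4
  b   4    4    4    4    4    5
Edit distance = dp[4][5] = 5

5


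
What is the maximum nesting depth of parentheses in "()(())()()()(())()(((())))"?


Input: "()(())()()()(())()(((())))"
Tracking depth:
  Position 0 '(': depth becomes 1
  Position 1 ')': depth becomes 0
  Position 2 '(': depth becomes 1
  Position 3 '(': depth becomes 2
  Position 4 ')': depth becomes 1
  Position 5 ')': depth becomes 0
  Position 6 '(': depth becomes 1
  Position 7 ')': depth becomes 0
  Position 8 '(': depth becomes 1
  Position 9 ')': depth becomes 0
  Position 10 '(': depth becomes 1
  Position 11 ')': depth becomes 0
  Position 12 '(': depth becomes 1
  Position 13 '(': depth becomes 2
  Position 14 ')': depth becomes 1
  Position 15 ')': depth becomes 0
  Position 16 '(': depth becomes 1
  Position 17 ')': depth becomes 0
  Position 18 '(': depth becomes 1
  Position 19 '(': depth becomes 2
  Position 20 '(': depth becomes 3
  Position 21 '(': depth becomes 4
  Position 22 ')': depth becomes 3
  Position 23 ')': depth becomes 2
  Position 24 ')': depth becomes 1
  Position 25 ')': depth becomes 0
Maximum depth reached: 4

4


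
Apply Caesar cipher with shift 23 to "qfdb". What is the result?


Caesar cipher: shift "qfdb" by 23
  'q' (pos 16) + 23 = pos 13 = 'n'
  'f' (pos 5) + 23 = pos 2 = 'c'
  'd' (pos 3) + 23 = pos 0 = 'a'
  'b' (pos 1) + 23 = pos 24 = 'y'
Result: ncay

ncay


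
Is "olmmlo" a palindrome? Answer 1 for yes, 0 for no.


Input: olmmlo
Reversed: olmmlo
  Compare pos 0 ('o') with pos 5 ('o'): match
  Compare pos 1 ('l') with pos 4 ('l'): match
  Compare pos 2 ('m') with pos 3 ('m'): match
Result: palindrome

1


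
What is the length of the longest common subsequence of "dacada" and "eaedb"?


LCS of "dacada" and "eaedb"
DP table:
           e    a    e    d    b
      0    0    0    0    0    0
  d   0    0    0    0    1    1
  a   0    0    1    1    1    1
  c   0    0    1    1    1    1
  a   0    0    1    1    1    1
  d   0    0    1    1    2    2
  a   0    0    1    1    2    2
LCS length = dp[6][5] = 2

2


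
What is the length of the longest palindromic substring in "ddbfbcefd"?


Input: "ddbfbcefd"
Checking substrings for palindromes:
  [2:5] "bfb" (len 3) => palindrome
  [0:2] "dd" (len 2) => palindrome
Longest palindromic substring: "bfb" with length 3

3


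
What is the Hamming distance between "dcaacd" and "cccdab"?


Comparing "dcaacd" and "cccdab" position by position:
  Position 0: 'd' vs 'c' => differ
  Position 1: 'c' vs 'c' => same
  Position 2: 'a' vs 'c' => differ
  Position 3: 'a' vs 'd' => differ
  Position 4: 'c' vs 'a' => differ
  Position 5: 'd' vs 'b' => differ
Total differences (Hamming distance): 5

5


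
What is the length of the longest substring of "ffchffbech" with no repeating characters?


Input: "ffchffbech"
Sliding window (track last position of each char):
  Position 0 ('f'): window [0,0] length 1 -- new best
  Position 1 ('f'): repeat (last at 0), move window start to 1
  Position 1 ('f'): window [1,1] length 1
  Position 2 ('c'): window [1,2] length 2 -- new best
  Position 3 ('h'): window [1,3] length 3 -- new best
  Position 4 ('f'): repeat (last at 1), move window start to 2
  Position 4 ('f'): window [2,4] length 3
  Position 5 ('f'): repeat (last at 4), move window start to 5
  Position 5 ('f'): window [5,5] length 1
  Position 6 ('b'): window [5,6] length 2
  Position 7 ('e'): window [5,7] length 3
  Position 8 ('c'): window [5,8] length 4 -- new best
  Position 9 ('h'): window [5,9] length 5 -- new best
Longest substring with no repeats: "fbech" with length 5

5


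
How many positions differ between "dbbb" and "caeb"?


Comparing "dbbb" and "caeb" position by position:
  Position 0: 'd' vs 'c' => DIFFER
  Position 1: 'b' vs 'a' => DIFFER
  Position 2: 'b' vs 'e' => DIFFER
  Position 3: 'b' vs 'b' => same
Positions that differ: 3

3


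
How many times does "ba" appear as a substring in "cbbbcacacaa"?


Searching for "ba" in "cbbbcacacaa"
Scanning each position:
  Position 0: "cb" => no
  Position 1: "bb" => no
  Position 2: "bb" => no
  Position 3: "bc" => no
  Position 4: "ca" => no
  Position 5: "ac" => no
  Position 6: "ca" => no
  Position 7: "ac" => no
  Position 8: "ca" => no
  Position 9: "aa" => no
Total occurrences: 0

0


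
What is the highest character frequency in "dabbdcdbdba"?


Input: dabbdcdbdba
Character counts:
  'a': 2
  'b': 4
  'c': 1
  'd': 4
Maximum frequency: 4

4


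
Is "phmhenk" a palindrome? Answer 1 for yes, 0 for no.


Input: phmhenk
Reversed: knehmhp
  Compare pos 0 ('p') with pos 6 ('k'): MISMATCH
  Compare pos 1 ('h') with pos 5 ('n'): MISMATCH
  Compare pos 2 ('m') with pos 4 ('e'): MISMATCH
Result: not a palindrome

0


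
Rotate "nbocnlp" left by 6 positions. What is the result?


Input: "nbocnlp", rotate left by 6
First 6 characters: "nbocnl"
Remaining characters: "p"
Concatenate remaining + first: "p" + "nbocnl" = "pnbocnl"

pnbocnl


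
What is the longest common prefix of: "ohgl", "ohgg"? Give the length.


Words: ohgl, ohgg
  Position 0: all 'o' => match
  Position 1: all 'h' => match
  Position 2: all 'g' => match
  Position 3: ('l', 'g') => mismatch, stop
LCP = "ohg" (length 3)

3


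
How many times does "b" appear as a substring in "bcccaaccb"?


Searching for "b" in "bcccaaccb"
Scanning each position:
  Position 0: "b" => MATCH
  Position 1: "c" => no
  Position 2: "c" => no
  Position 3: "c" => no
  Position 4: "a" => no
  Position 5: "a" => no
  Position 6: "c" => no
  Position 7: "c" => no
  Position 8: "b" => MATCH
Total occurrences: 2

2


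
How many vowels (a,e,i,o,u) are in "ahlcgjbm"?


Input: ahlcgjbm
Checking each character:
  'a' at position 0: vowel (running total: 1)
  'h' at position 1: consonant
  'l' at position 2: consonant
  'c' at position 3: consonant
  'g' at position 4: consonant
  'j' at position 5: consonant
  'b' at position 6: consonant
  'm' at position 7: consonant
Total vowels: 1

1


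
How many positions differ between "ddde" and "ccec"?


Comparing "ddde" and "ccec" position by position:
  Position 0: 'd' vs 'c' => DIFFER
  Position 1: 'd' vs 'c' => DIFFER
  Position 2: 'd' vs 'e' => DIFFER
  Position 3: 'e' vs 'c' => DIFFER
Positions that differ: 4

4


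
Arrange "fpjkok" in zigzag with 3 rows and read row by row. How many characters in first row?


Zigzag "fpjkok" into 3 rows:
Placing characters:
  'f' => row 0
  'p' => row 1
  'j' => row 2
  'k' => row 1
  'o' => row 0
  'k' => row 1
Rows:
  Row 0: "fo"
  Row 1: "pkk"
  Row 2: "j"
First row length: 2

2


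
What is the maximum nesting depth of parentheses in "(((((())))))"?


Input: "(((((())))))"
Tracking depth:
  Position 0 '(': depth becomes 1
  Position 1 '(': depth becomes 2
  Position 2 '(': depth becomes 3
  Position 3 '(': depth becomes 4
  Position 4 '(': depth becomes 5
  Position 5 '(': depth becomes 6
  Position 6 ')': depth becomes 5
  Position 7 ')': depth becomes 4
  Position 8 ')': depth becomes 3
  Position 9 ')': depth becomes 2
  Position 10 ')': depth becomes 1
  Position 11 ')': depth becomes 0
Maximum depth reached: 6

6


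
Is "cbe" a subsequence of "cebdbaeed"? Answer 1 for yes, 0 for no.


Check if "cbe" is a subsequence of "cebdbaeed"
Greedy scan:
  Position 0 ('c'): matches sub[0] = 'c'
  Position 1 ('e'): no match needed
  Position 2 ('b'): matches sub[1] = 'b'
  Position 3 ('d'): no match needed
  Position 4 ('b'): no match needed
  Position 5 ('a'): no match needed
  Position 6 ('e'): matches sub[2] = 'e'
  Position 7 ('e'): no match needed
  Position 8 ('d'): no match needed
All 3 characters matched => is a subsequence

1


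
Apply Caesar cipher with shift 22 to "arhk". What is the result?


Caesar cipher: shift "arhk" by 22
  'a' (pos 0) + 22 = pos 22 = 'w'
  'r' (pos 17) + 22 = pos 13 = 'n'
  'h' (pos 7) + 22 = pos 3 = 'd'
  'k' (pos 10) + 22 = pos 6 = 'g'
Result: wndg

wndg


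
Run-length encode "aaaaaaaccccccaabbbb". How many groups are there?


Input: aaaaaaaccccccaabbbb
Scanning for consecutive runs:
  Group 1: 'a' x 7 (positions 0-6)
  Group 2: 'c' x 6 (positions 7-12)
  Group 3: 'a' x 2 (positions 13-14)
  Group 4: 'b' x 4 (positions 15-18)
Total groups: 4

4


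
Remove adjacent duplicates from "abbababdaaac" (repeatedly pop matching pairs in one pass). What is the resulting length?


Input: abbababdaaac
Stack-based adjacent duplicate removal:
  Read 'a': push. Stack: a
  Read 'b': push. Stack: ab
  Read 'b': matches stack top 'b' => pop. Stack: a
  Read 'a': matches stack top 'a' => pop. Stack: (empty)
  Read 'b': push. Stack: b
  Read 'a': push. Stack: ba
  Read 'b': push. Stack: bab
  Read 'd': push. Stack: babd
  Read 'a': push. Stack: babda
  Read 'a': matches stack top 'a' => pop. Stack: babd
  Read 'a': push. Stack: babda
  Read 'c': push. Stack: babdac
Final stack: "babdac" (length 6)

6


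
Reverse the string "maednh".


Input: maednh
Reading characters right to left:
  Position 5: 'h'
  Position 4: 'n'
  Position 3: 'd'
  Position 2: 'e'
  Position 1: 'a'
  Position 0: 'm'
Reversed: hndeam

hndeam


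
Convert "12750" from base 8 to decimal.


Input: "12750" in base 8
Positional expansion:
  Digit '1' (value 1) x 8^4 = 4096
  Digit '2' (value 2) x 8^3 = 1024
  Digit '7' (value 7) x 8^2 = 448
  Digit '5' (value 5) x 8^1 = 40
  Digit '0' (value 0) x 8^0 = 0
Sum = 5608

5608


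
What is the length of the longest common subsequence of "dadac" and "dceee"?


LCS of "dadac" and "dceee"
DP table:
           d    c    e    e    e
      0    0    0    0    0    0
  d   0    1    1    1    1    1
  a   0    1    1    1    1    1
  d   0    1    1    1    1    1
  a   0    1    1    1    1    1
  c   0    1    2    2    2    2
LCS length = dp[5][5] = 2

2


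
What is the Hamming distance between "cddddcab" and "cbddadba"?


Comparing "cddddcab" and "cbddadba" position by position:
  Position 0: 'c' vs 'c' => same
  Position 1: 'd' vs 'b' => differ
  Position 2: 'd' vs 'd' => same
  Position 3: 'd' vs 'd' => same
  Position 4: 'd' vs 'a' => differ
  Position 5: 'c' vs 'd' => differ
  Position 6: 'a' vs 'b' => differ
  Position 7: 'b' vs 'a' => differ
Total differences (Hamming distance): 5

5


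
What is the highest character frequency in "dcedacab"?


Input: dcedacab
Character counts:
  'a': 2
  'b': 1
  'c': 2
  'd': 2
  'e': 1
Maximum frequency: 2

2


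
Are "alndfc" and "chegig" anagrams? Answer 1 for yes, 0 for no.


Strings: "alndfc", "chegig"
Sorted first:  acdfln
Sorted second: cegghi
Differ at position 0: 'a' vs 'c' => not anagrams

0


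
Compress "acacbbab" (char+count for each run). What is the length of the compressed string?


Input: acacbbab
Runs:
  'a' x 1 => "a1"
  'c' x 1 => "c1"
  'a' x 1 => "a1"
  'c' x 1 => "c1"
  'b' x 2 => "b2"
  'a' x 1 => "a1"
  'b' x 1 => "b1"
Compressed: "a1c1a1c1b2a1b1"
Compressed length: 14

14


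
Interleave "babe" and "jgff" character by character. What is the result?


Interleaving "babe" and "jgff":
  Position 0: 'b' from first, 'j' from second => "bj"
  Position 1: 'a' from first, 'g' from second => "ag"
  Position 2: 'b' from first, 'f' from second => "bf"
  Position 3: 'e' from first, 'f' from second => "ef"
Result: bjagbfef

bjagbfef


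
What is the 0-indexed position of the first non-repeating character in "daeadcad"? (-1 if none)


Input: daeadcad
Character frequencies:
  'a': 3
  'c': 1
  'd': 3
  'e': 1
Scanning left to right for freq == 1:
  Position 0 ('d'): freq=3, skip
  Position 1 ('a'): freq=3, skip
  Position 2 ('e'): unique! => answer = 2

2


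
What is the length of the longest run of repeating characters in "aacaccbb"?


Input: "aacaccbb"
Scanning for longest run:
  Position 1 ('a'): continues run of 'a', length=2
  Position 2 ('c'): new char, reset run to 1
  Position 3 ('a'): new char, reset run to 1
  Position 4 ('c'): new char, reset run to 1
  Position 5 ('c'): continues run of 'c', length=2
  Position 6 ('b'): new char, reset run to 1
  Position 7 ('b'): continues run of 'b', length=2
Longest run: 'a' with length 2

2


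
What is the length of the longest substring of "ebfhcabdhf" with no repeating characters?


Input: "ebfhcabdhf"
Sliding window (track last position of each char):
  Position 0 ('e'): window [0,0] length 1 -- new best
  Position 1 ('b'): window [0,1] length 2 -- new best
  Position 2 ('f'): window [0,2] length 3 -- new best
  Position 3 ('h'): window [0,3] length 4 -- new best
  Position 4 ('c'): window [0,4] length 5 -- new best
  Position 5 ('a'): window [0,5] length 6 -- new best
  Position 6 ('b'): repeat (last at 1), move window start to 2
  Position 6 ('b'): window [2,6] length 5
  Position 7 ('d'): window [2,7] length 6
  Position 8 ('h'): repeat (last at 3), move window start to 4
  Position 8 ('h'): window [4,8] length 5
  Position 9 ('f'): window [4,9] length 6
Longest substring with no repeats: "ebfhca" with length 6

6


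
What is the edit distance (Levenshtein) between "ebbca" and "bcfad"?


Computing edit distance: "ebbca" -> "bcfad"
DP table:
           b    c    f    a    d
      0    1    2    3    4    5
  e   1    1    2    3    4    5
  b   2    1    2    3    4    5
  b   3    2    2    3    4    5
  c   4    3    2    3    4    5
  a   5    4    3    3    3    4
Edit distance = dp[5][5] = 4

4


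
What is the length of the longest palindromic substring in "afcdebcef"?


Input: "afcdebcef"
Checking substrings for palindromes:
  No multi-char palindromic substrings found
Longest palindromic substring: "a" with length 1

1


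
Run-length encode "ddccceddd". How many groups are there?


Input: ddccceddd
Scanning for consecutive runs:
  Group 1: 'd' x 2 (positions 0-1)
  Group 2: 'c' x 3 (positions 2-4)
  Group 3: 'e' x 1 (positions 5-5)
  Group 4: 'd' x 3 (positions 6-8)
Total groups: 4

4


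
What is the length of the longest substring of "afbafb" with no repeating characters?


Input: "afbafb"
Sliding window (track last position of each char):
  Position 0 ('a'): window [0,0] length 1 -- new best
  Position 1 ('f'): window [0,1] length 2 -- new best
  Position 2 ('b'): window [0,2] length 3 -- new best
  Position 3 ('a'): repeat (last at 0), move window start to 1
  Position 3 ('a'): window [1,3] length 3
  Position 4 ('f'): repeat (last at 1), move window start to 2
  Position 4 ('f'): window [2,4] length 3
  Position 5 ('b'): repeat (last at 2), move window start to 3
  Position 5 ('b'): window [3,5] length 3
Longest substring with no repeats: "afb" with length 3

3
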